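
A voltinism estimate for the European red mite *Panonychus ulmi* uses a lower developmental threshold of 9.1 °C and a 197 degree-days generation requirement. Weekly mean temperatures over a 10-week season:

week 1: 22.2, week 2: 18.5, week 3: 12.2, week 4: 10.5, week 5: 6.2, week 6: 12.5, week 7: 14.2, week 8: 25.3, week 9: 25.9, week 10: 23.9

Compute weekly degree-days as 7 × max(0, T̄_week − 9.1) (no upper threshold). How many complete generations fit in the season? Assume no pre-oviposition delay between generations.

Weekly DD (7 × max(0, T̄ − 9.1)): 91.7, 65.8, 21.7, 9.8, 0.0, 23.8, 35.7, 113.4, 117.6, 103.6.
Season total = 583.1 DD.
Complete generations = ⌊583.1 / 197⌋ = 2.

2 generations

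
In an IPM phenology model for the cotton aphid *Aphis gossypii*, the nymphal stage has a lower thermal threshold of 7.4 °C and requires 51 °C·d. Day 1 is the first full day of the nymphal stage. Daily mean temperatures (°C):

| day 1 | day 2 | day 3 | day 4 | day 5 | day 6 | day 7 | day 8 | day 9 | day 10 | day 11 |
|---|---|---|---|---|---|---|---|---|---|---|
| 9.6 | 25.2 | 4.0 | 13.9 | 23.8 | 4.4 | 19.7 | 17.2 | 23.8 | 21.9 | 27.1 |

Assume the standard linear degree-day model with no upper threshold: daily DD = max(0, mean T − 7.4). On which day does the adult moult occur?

day 7

Daily DD above 7.4 °C: 2.2, 17.8, 0.0, 6.5, 16.4, 0.0, 12.3, 9.8, 16.4, 14.5, 19.7.
Cumulative: 2.2, 20.0, 20.0, 26.5, 42.9, 42.9, 55.2, 65.0, 81.4, 95.9, 115.6.
The total first reaches 51 DD on day 7.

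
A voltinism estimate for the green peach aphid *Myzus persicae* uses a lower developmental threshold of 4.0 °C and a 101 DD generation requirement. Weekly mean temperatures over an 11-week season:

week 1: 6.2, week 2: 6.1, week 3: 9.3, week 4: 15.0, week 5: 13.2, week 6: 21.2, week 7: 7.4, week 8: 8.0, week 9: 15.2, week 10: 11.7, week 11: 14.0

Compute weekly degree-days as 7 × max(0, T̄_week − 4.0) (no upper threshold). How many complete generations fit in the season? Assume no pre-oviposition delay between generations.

Weekly DD (7 × max(0, T̄ − 4.0)): 15.4, 14.7, 37.1, 77.0, 64.4, 120.4, 23.8, 28.0, 78.4, 53.9, 70.0.
Season total = 583.1 DD.
Complete generations = ⌊583.1 / 101⌋ = 5.

5 generations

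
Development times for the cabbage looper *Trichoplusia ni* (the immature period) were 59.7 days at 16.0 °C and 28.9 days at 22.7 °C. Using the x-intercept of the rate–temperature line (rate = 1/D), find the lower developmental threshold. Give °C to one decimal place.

9.7 °C

Equal thermal constants: D₁(T₁ − T_b) = D₂(T₂ − T_b).
59.7·(16.0 − T_b) = 28.9·(22.7 − T_b)
T_b = (59.7·16.0 − 28.9·22.7) / (59.7 − 28.9) = 299.17 / 30.8 = 9.713 °C ≈ 9.7 °C.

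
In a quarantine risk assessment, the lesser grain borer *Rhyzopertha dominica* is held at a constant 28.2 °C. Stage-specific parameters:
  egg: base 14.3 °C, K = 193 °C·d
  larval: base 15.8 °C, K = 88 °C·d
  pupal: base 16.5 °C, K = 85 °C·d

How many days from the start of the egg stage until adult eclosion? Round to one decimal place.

egg: 193 / (28.2 − 14.3) = 193 / 13.9 = 13.885 d.
larval: 88 / (28.2 − 15.8) = 88 / 12.4 = 7.097 d.
pupal: 85 / (28.2 − 16.5) = 85 / 11.7 = 7.265 d.
Sum = 28.247 ≈ 28.2 days.

28.2 days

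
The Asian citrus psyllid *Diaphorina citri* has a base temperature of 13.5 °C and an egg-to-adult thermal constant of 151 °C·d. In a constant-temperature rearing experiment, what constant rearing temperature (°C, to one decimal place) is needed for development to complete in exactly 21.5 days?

Required daily accumulation = 151 / 21.5 = 7.023 DD/day.
T = T_base + 7.023 = 13.5 + 7.023 = 20.523 ≈ 20.5 °C.

20.5 °C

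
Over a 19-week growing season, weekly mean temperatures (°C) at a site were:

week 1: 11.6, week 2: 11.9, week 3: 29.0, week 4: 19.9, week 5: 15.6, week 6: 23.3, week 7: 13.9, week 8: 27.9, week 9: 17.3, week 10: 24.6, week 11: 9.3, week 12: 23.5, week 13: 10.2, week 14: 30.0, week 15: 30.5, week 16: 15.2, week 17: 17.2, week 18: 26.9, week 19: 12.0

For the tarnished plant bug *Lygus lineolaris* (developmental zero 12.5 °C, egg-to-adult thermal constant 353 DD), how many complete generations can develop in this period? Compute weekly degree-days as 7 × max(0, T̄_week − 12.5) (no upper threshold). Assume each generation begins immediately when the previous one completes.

Weekly DD (7 × max(0, T̄ − 12.5)): 0.0, 0.0, 115.5, 51.8, 21.7, 75.6, 9.8, 107.8, 33.6, 84.7, 0.0, 77.0, 0.0, 122.5, 126.0, 18.9, 32.9, 100.8, 0.0.
Season total = 978.6 DD.
Complete generations = ⌊978.6 / 353⌋ = 2.

2 generations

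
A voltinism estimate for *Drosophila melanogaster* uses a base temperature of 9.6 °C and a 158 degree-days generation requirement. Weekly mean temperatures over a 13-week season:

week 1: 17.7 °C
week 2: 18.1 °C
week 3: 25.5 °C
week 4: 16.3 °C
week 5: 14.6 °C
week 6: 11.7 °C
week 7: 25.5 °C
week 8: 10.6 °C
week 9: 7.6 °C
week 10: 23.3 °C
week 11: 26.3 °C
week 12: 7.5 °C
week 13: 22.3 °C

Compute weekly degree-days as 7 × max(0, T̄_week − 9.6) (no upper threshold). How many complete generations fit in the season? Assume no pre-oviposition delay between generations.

4 generations

Weekly DD (7 × max(0, T̄ − 9.6)): 56.7, 59.5, 111.3, 46.9, 35.0, 14.7, 111.3, 7.0, 0.0, 95.9, 116.9, 0.0, 88.9.
Season total = 744.1 DD.
Complete generations = ⌊744.1 / 158⌋ = 4.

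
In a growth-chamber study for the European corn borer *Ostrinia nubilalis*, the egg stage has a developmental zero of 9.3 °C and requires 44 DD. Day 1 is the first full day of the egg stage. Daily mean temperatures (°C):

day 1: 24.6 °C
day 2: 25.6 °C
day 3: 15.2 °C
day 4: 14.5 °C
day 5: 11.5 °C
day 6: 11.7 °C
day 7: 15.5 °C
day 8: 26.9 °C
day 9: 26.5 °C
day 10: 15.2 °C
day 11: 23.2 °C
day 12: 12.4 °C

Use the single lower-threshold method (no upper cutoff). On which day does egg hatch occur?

Daily DD above 9.3 °C: 15.3, 16.3, 5.9, 5.2, 2.2, 2.4, 6.2, 17.6, 17.2, 5.9, 13.9, 3.1.
Cumulative: 15.3, 31.6, 37.5, 42.7, 44.9, 47.3, 53.5, 71.1, 88.3, 94.2, 108.1, 111.2.
The total first reaches 44 DD on day 5.

day 5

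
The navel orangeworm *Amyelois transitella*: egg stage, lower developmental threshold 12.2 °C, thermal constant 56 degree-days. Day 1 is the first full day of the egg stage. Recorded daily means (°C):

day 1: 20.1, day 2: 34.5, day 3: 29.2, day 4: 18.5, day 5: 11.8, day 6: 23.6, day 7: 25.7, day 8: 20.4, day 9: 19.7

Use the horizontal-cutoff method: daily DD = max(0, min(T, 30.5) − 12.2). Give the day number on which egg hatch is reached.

day 6

Daily DD above 12.2 °C (capped at 18.3): 7.9, 18.3, 17.0, 6.3, 0.0, 11.4, 13.5, 8.2, 7.5.
Cumulative: 7.9, 26.2, 43.2, 49.5, 49.5, 60.9, 74.4, 82.6, 90.1.
The total first reaches 56 DD on day 6.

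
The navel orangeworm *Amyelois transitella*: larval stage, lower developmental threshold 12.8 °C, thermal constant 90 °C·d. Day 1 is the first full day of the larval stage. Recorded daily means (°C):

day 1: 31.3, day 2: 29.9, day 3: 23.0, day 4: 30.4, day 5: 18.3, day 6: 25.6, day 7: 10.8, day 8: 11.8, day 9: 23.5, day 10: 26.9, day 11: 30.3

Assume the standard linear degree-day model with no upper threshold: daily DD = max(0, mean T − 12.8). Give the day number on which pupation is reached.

day 9

Daily DD above 12.8 °C: 18.5, 17.1, 10.2, 17.6, 5.5, 12.8, 0.0, 0.0, 10.7, 14.1, 17.5.
Cumulative: 18.5, 35.6, 45.8, 63.4, 68.9, 81.7, 81.7, 81.7, 92.4, 106.5, 124.0.
The total first reaches 90 DD on day 9.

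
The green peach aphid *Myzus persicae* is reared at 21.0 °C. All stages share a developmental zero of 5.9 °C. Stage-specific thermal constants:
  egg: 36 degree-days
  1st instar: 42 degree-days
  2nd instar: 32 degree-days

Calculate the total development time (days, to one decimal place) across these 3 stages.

7.3 days

Daily accumulation at 21.0 °C = 21.0 − 5.9 = 15.1 DD/day.
Total K = 36 + 42 + 32 = 110 DD.
Total duration = 110 / 15.1 = 7.285 ≈ 7.3 days.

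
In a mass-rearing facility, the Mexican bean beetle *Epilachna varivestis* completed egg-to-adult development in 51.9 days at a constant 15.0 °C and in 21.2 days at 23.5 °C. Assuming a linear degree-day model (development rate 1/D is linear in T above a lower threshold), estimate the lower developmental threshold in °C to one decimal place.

9.1 °C

Equal thermal constants: D₁(T₁ − T_b) = D₂(T₂ − T_b).
51.9·(15.0 − T_b) = 21.2·(23.5 − T_b)
T_b = (51.9·15.0 − 21.2·23.5) / (51.9 − 21.2) = 280.30 / 30.7 = 9.130 °C ≈ 9.1 °C.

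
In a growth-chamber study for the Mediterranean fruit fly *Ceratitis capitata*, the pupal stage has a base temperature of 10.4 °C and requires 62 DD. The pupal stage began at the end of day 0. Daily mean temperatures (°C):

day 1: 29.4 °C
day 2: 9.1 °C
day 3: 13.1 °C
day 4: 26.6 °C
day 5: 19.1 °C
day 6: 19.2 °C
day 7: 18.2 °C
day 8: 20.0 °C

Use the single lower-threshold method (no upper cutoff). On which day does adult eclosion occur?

day 7

Daily DD above 10.4 °C: 19.0, 0.0, 2.7, 16.2, 8.7, 8.8, 7.8, 9.6.
Cumulative: 19.0, 19.0, 21.7, 37.9, 46.6, 55.4, 63.2, 72.8.
The total first reaches 62 DD on day 7.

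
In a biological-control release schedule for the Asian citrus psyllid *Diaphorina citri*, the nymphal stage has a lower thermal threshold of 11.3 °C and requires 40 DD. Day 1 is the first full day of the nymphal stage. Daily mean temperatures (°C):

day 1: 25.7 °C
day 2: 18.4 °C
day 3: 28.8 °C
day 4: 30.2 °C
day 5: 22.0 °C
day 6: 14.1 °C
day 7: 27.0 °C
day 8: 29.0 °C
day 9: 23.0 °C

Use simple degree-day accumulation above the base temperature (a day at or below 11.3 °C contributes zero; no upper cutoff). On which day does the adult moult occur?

Daily DD above 11.3 °C: 14.4, 7.1, 17.5, 18.9, 10.7, 2.8, 15.7, 17.7, 11.7.
Cumulative: 14.4, 21.5, 39.0, 57.9, 68.6, 71.4, 87.1, 104.8, 116.5.
The total first reaches 40 DD on day 4.

day 4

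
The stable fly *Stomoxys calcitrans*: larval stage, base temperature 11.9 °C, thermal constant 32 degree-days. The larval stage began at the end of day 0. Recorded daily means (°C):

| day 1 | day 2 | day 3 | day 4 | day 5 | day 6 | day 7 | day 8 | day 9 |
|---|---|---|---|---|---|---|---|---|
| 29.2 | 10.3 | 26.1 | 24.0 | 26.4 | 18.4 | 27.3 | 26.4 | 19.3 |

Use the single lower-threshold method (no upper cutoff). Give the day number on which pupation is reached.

day 4

Daily DD above 11.9 °C: 17.3, 0.0, 14.2, 12.1, 14.5, 6.5, 15.4, 14.5, 7.4.
Cumulative: 17.3, 17.3, 31.5, 43.6, 58.1, 64.6, 80.0, 94.5, 101.9.
The total first reaches 32 DD on day 4.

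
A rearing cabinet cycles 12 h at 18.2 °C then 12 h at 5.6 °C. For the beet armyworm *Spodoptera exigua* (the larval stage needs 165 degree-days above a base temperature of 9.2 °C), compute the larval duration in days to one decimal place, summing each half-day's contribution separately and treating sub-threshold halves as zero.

36.7 days

Day half: max(0, 18.2 − 9.2) × 0.5 = 9.0 × 0.5 = 4.50 DD.
Night half: max(0, 5.6 − 9.2) × 0.5 = 0.0 × 0.5 = 0.00 DD.
Per 24 h: 4.50 DD/day.
Duration = 165 / 4.50 = 36.667 ≈ 36.7 days.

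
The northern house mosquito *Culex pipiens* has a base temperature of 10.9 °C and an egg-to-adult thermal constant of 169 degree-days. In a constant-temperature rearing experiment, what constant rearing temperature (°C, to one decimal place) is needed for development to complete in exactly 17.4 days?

20.6 °C

Required daily accumulation = 169 / 17.4 = 9.713 DD/day.
T = T_base + 9.713 = 10.9 + 9.713 = 20.613 ≈ 20.6 °C.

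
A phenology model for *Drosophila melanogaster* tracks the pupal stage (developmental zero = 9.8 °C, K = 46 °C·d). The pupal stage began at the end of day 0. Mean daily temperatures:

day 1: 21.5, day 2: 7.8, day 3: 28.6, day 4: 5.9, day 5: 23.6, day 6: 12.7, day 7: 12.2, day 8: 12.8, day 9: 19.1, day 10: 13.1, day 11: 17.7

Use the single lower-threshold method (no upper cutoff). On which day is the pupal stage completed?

day 6

Daily DD above 9.8 °C: 11.7, 0.0, 18.8, 0.0, 13.8, 2.9, 2.4, 3.0, 9.3, 3.3, 7.9.
Cumulative: 11.7, 11.7, 30.5, 30.5, 44.3, 47.2, 49.6, 52.6, 61.9, 65.2, 73.1.
The total first reaches 46 DD on day 6.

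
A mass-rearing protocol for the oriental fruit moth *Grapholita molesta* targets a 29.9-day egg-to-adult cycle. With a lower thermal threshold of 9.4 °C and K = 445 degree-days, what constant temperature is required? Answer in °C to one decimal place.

24.3 °C

Required daily accumulation = 445 / 29.9 = 14.883 DD/day.
T = T_base + 14.883 = 9.4 + 14.883 = 24.283 ≈ 24.3 °C.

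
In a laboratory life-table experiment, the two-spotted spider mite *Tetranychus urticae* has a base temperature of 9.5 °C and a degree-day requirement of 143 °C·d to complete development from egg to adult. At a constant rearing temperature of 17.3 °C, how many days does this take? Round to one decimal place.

18.3 days

Daily accumulation = 17.3 − 9.5 = 7.8 DD/day.
Duration = 143 / 7.8 = 18.333 ≈ 18.3 days.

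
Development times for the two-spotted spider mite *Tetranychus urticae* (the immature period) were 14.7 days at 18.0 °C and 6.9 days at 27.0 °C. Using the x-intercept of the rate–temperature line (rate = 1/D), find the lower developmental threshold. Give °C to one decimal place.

10.0 °C

Equal thermal constants: D₁(T₁ − T_b) = D₂(T₂ − T_b).
14.7·(18.0 − T_b) = 6.9·(27.0 − T_b)
T_b = (14.7·18.0 − 6.9·27.0) / (14.7 − 6.9) = 78.30 / 7.8 = 10.038 °C ≈ 10.0 °C.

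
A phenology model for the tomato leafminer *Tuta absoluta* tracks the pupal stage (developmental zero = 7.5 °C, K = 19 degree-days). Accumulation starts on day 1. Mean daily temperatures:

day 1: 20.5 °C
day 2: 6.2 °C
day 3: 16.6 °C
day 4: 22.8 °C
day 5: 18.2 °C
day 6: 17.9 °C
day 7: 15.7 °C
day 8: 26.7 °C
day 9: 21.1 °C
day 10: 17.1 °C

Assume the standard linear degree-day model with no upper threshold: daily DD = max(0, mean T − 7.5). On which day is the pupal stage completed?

day 3

Daily DD above 7.5 °C: 13.0, 0.0, 9.1, 15.3, 10.7, 10.4, 8.2, 19.2, 13.6, 9.6.
Cumulative: 13.0, 13.0, 22.1, 37.4, 48.1, 58.5, 66.7, 85.9, 99.5, 109.1.
The total first reaches 19 DD on day 3.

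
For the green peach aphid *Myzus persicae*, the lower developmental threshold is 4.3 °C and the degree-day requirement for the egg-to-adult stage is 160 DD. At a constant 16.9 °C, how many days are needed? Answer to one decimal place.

12.7 days

Daily accumulation = 16.9 − 4.3 = 12.6 DD/day.
Duration = 160 / 12.6 = 12.698 ≈ 12.7 days.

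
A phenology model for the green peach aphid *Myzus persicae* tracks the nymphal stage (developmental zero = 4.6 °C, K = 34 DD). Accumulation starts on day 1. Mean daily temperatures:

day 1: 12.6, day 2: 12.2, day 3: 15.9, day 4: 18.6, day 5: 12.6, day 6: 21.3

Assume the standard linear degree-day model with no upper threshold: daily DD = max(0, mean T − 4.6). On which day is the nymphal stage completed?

Daily DD above 4.6 °C: 8.0, 7.6, 11.3, 14.0, 8.0, 16.7.
Cumulative: 8.0, 15.6, 26.9, 40.9, 48.9, 65.6.
The total first reaches 34 DD on day 4.

day 4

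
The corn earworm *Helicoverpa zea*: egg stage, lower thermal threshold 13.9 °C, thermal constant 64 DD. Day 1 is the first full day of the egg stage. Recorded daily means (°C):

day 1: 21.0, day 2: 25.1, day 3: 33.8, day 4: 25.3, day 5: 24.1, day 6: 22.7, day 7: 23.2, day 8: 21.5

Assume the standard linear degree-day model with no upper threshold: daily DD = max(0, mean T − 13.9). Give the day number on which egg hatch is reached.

day 6

Daily DD above 13.9 °C: 7.1, 11.2, 19.9, 11.4, 10.2, 8.8, 9.3, 7.6.
Cumulative: 7.1, 18.3, 38.2, 49.6, 59.8, 68.6, 77.9, 85.5.
The total first reaches 64 DD on day 6.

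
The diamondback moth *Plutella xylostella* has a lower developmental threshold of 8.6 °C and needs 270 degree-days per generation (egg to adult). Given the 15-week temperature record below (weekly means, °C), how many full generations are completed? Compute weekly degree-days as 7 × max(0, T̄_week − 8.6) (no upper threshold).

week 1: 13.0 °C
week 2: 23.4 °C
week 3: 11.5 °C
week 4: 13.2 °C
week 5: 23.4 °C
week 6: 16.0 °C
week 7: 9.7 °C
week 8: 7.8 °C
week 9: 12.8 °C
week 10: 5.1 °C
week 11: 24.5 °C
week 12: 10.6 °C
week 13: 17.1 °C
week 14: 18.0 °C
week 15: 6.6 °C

Weekly DD (7 × max(0, T̄ − 8.6)): 30.8, 103.6, 20.3, 32.2, 103.6, 51.8, 7.7, 0.0, 29.4, 0.0, 111.3, 14.0, 59.5, 65.8, 0.0.
Season total = 630.0 DD.
Complete generations = ⌊630.0 / 270⌋ = 2.

2 generations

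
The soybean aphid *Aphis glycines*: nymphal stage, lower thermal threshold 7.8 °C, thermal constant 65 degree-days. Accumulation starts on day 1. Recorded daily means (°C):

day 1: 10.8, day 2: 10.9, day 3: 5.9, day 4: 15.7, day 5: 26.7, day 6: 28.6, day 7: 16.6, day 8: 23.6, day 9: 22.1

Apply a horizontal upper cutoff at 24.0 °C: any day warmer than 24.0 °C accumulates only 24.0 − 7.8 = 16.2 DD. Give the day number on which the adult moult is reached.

Daily DD above 7.8 °C (capped at 16.2): 3.0, 3.1, 0.0, 7.9, 16.2, 16.2, 8.8, 15.8, 14.3.
Cumulative: 3.0, 6.1, 6.1, 14.0, 30.2, 46.4, 55.2, 71.0, 85.3.
The total first reaches 65 DD on day 8.

day 8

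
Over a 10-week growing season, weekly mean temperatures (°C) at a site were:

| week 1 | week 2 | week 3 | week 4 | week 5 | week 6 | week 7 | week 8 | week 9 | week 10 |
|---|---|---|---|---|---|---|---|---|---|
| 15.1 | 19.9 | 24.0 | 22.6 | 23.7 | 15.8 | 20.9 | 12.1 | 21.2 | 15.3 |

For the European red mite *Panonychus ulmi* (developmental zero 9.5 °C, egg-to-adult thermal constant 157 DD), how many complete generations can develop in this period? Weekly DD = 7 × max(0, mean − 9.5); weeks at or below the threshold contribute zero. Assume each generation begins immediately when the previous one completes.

Weekly DD (7 × max(0, T̄ − 9.5)): 39.2, 72.8, 101.5, 91.7, 99.4, 44.1, 79.8, 18.2, 81.9, 40.6.
Season total = 669.2 DD.
Complete generations = ⌊669.2 / 157⌋ = 4.

4 generations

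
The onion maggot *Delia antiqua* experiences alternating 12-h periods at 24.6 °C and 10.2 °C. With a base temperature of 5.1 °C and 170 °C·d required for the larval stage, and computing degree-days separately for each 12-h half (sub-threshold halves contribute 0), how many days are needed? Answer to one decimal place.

13.8 days

Day half: max(0, 24.6 − 5.1) × 0.5 = 19.5 × 0.5 = 9.75 DD.
Night half: max(0, 10.2 − 5.1) × 0.5 = 5.1 × 0.5 = 2.55 DD.
Per 24 h: 12.30 DD/day.
Duration = 170 / 12.30 = 13.821 ≈ 13.8 days.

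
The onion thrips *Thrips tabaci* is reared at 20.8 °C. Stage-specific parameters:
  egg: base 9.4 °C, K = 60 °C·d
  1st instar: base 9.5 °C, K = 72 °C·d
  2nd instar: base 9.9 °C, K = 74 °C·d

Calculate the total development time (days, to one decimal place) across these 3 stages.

egg: 60 / (20.8 − 9.4) = 60 / 11.4 = 5.263 d.
1st instar: 72 / (20.8 − 9.5) = 72 / 11.3 = 6.372 d.
2nd instar: 74 / (20.8 − 9.9) = 74 / 10.9 = 6.789 d.
Sum = 18.424 ≈ 18.4 days.

18.4 days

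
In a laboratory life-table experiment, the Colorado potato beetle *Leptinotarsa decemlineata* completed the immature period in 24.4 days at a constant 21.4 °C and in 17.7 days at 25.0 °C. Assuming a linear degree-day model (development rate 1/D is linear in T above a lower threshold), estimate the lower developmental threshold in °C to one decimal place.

11.9 °C

Linear rate model ⇒ the product D·(T − T_b) is constant across temperatures.
24.4·(21.4 − T_b) = 17.7·(25.0 − T_b)
T_b = (24.4·21.4 − 17.7·25.0) / (24.4 − 17.7) = 79.66 / 6.7 = 11.890 °C ≈ 11.9 °C.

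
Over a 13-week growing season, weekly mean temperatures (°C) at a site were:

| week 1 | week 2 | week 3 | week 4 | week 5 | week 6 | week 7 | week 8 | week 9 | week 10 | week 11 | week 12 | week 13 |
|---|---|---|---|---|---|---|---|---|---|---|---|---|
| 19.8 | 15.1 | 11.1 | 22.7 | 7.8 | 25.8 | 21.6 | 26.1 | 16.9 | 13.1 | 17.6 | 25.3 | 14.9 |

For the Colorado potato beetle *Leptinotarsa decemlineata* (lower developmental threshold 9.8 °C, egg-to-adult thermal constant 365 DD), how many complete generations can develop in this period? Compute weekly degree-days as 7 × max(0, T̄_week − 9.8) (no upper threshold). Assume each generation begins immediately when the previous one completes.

Weekly DD (7 × max(0, T̄ − 9.8)): 70.0, 37.1, 9.1, 90.3, 0.0, 112.0, 82.6, 114.1, 49.7, 23.1, 54.6, 108.5, 35.7.
Season total = 786.8 DD.
Complete generations = ⌊786.8 / 365⌋ = 2.

2 generations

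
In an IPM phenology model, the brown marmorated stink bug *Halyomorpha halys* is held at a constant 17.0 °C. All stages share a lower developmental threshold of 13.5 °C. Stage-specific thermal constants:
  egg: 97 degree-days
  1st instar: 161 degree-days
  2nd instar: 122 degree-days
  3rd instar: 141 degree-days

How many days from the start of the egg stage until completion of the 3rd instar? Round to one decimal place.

Daily accumulation at 17.0 °C = 17.0 − 13.5 = 3.5 DD/day.
Total K = 97 + 161 + 122 + 141 = 521 DD.
Total duration = 521 / 3.5 = 148.857 ≈ 148.9 days.

148.9 days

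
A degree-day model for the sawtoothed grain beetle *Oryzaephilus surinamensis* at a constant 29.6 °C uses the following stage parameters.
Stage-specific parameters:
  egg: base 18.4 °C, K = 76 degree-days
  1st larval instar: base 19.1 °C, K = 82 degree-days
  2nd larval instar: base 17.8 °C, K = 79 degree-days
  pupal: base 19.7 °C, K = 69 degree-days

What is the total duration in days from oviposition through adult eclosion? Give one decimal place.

28.3 days

egg: 76 / (29.6 − 18.4) = 76 / 11.2 = 6.786 d.
1st larval instar: 82 / (29.6 − 19.1) = 82 / 10.5 = 7.810 d.
2nd larval instar: 79 / (29.6 − 17.8) = 79 / 11.8 = 6.695 d.
pupal: 69 / (29.6 − 19.7) = 69 / 9.9 = 6.970 d.
Sum = 28.260 ≈ 28.3 days.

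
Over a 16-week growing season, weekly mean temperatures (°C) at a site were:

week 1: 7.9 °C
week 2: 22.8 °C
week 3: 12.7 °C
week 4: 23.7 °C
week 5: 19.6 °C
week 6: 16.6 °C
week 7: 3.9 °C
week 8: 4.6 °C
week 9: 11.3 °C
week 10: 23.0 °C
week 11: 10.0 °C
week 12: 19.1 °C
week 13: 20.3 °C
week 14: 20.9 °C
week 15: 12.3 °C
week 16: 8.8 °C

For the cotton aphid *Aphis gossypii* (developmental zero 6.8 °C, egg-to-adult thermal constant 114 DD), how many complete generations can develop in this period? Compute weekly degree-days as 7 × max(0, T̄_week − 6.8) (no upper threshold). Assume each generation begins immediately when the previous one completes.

8 generations

Weekly DD (7 × max(0, T̄ − 6.8)): 7.7, 112.0, 41.3, 118.3, 89.6, 68.6, 0.0, 0.0, 31.5, 113.4, 22.4, 86.1, 94.5, 98.7, 38.5, 14.0.
Season total = 936.6 DD.
Complete generations = ⌊936.6 / 114⌋ = 8.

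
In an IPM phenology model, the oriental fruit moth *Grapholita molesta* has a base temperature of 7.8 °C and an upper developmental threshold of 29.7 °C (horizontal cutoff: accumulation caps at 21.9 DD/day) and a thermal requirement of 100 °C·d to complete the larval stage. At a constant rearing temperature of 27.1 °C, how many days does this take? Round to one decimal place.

5.2 days

Daily accumulation = 27.1 − 7.8 = 19.3 DD/day.
Duration = 100 / 19.3 = 5.181 ≈ 5.2 days.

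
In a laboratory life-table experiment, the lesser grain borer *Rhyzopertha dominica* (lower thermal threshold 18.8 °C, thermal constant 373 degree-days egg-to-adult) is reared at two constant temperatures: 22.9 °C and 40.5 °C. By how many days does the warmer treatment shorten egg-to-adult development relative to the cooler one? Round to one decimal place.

At 22.9 °C: 373 / (22.9 − 18.8) = 373 / 4.1 = 90.976 d.
At 40.5 °C: 373 / (40.5 − 18.8) = 373 / 21.7 = 17.189 d.
Difference = |90.976 − 17.189| = 73.787 ≈ 73.8 days.

73.8 days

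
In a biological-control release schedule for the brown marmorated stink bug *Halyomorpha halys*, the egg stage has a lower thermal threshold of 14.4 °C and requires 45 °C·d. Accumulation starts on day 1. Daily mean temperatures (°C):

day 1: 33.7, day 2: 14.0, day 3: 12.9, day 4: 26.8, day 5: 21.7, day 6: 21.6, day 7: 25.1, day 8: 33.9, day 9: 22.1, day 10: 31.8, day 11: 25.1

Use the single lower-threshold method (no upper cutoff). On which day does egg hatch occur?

day 6

Daily DD above 14.4 °C: 19.3, 0.0, 0.0, 12.4, 7.3, 7.2, 10.7, 19.5, 7.7, 17.4, 10.7.
Cumulative: 19.3, 19.3, 19.3, 31.7, 39.0, 46.2, 56.9, 76.4, 84.1, 101.5, 112.2.
The total first reaches 45 DD on day 6.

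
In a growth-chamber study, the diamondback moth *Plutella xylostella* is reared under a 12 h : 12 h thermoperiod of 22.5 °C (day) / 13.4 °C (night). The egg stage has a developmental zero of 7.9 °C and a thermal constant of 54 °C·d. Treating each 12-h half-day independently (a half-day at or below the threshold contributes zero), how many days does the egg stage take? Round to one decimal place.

Day half: max(0, 22.5 − 7.9) × 0.5 = 14.6 × 0.5 = 7.30 DD.
Night half: max(0, 13.4 − 7.9) × 0.5 = 5.5 × 0.5 = 2.75 DD.
Per 24 h: 10.05 DD/day.
Duration = 54 / 10.05 = 5.373 ≈ 5.4 days.

5.4 days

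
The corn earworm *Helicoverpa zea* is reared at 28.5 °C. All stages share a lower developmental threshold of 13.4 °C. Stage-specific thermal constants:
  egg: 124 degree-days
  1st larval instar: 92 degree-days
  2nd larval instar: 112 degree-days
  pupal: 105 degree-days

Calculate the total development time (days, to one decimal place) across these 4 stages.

28.7 days

Daily accumulation at 28.5 °C = 28.5 − 13.4 = 15.1 DD/day.
Total K = 124 + 92 + 112 + 105 = 433 DD.
Total duration = 433 / 15.1 = 28.675 ≈ 28.7 days.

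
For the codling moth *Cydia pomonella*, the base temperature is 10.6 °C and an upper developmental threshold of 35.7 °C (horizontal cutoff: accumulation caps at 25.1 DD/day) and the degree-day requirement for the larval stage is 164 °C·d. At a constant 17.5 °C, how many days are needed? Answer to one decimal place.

23.8 days

Daily accumulation = 17.5 − 10.6 = 6.9 DD/day.
Duration = 164 / 6.9 = 23.768 ≈ 23.8 days.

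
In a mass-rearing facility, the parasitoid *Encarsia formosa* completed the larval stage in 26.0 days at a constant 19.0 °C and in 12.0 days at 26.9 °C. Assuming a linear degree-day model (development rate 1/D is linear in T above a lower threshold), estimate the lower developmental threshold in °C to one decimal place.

12.2 °C

Linear rate model ⇒ the product D·(T − T_b) is constant across temperatures.
26.0·(19.0 − T_b) = 12.0·(26.9 − T_b)
T_b = (26.0·19.0 − 12.0·26.9) / (26.0 − 12.0) = 171.20 / 14.0 = 12.229 °C ≈ 12.2 °C.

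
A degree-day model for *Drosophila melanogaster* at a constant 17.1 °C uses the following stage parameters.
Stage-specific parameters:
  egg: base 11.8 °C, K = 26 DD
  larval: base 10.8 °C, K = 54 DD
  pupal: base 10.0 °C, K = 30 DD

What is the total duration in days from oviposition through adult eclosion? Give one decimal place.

egg: 26 / (17.1 − 11.8) = 26 / 5.3 = 4.906 d.
larval: 54 / (17.1 − 10.8) = 54 / 6.3 = 8.571 d.
pupal: 30 / (17.1 − 10.0) = 30 / 7.1 = 4.225 d.
Sum = 17.702 ≈ 17.7 days.

17.7 days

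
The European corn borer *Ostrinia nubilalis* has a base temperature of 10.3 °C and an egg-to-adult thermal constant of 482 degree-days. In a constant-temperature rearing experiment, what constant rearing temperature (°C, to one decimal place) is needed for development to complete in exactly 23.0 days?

31.3 °C

Required daily accumulation = 482 / 23.0 = 20.957 DD/day.
T = T_base + 20.957 = 10.3 + 20.957 = 31.257 ≈ 31.3 °C.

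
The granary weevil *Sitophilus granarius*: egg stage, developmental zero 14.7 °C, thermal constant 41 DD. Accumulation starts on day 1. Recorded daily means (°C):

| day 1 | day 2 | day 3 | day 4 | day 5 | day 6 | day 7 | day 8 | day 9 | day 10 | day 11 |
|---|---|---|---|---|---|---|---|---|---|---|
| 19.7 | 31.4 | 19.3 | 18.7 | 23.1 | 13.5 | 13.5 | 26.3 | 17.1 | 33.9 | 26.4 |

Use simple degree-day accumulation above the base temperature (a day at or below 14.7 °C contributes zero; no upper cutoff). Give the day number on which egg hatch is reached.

Daily DD above 14.7 °C: 5.0, 16.7, 4.6, 4.0, 8.4, 0.0, 0.0, 11.6, 2.4, 19.2, 11.7.
Cumulative: 5.0, 21.7, 26.3, 30.3, 38.7, 38.7, 38.7, 50.3, 52.7, 71.9, 83.6.
The total first reaches 41 DD on day 8.

day 8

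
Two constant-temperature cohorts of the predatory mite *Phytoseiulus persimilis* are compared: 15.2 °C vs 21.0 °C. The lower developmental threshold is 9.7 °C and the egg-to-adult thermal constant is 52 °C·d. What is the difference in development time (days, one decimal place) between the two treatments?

4.9 days

At 15.2 °C: 52 / (15.2 − 9.7) = 52 / 5.5 = 9.455 d.
At 21.0 °C: 52 / (21.0 − 9.7) = 52 / 11.3 = 4.602 d.
Difference = |9.455 − 4.602| = 4.853 ≈ 4.9 days.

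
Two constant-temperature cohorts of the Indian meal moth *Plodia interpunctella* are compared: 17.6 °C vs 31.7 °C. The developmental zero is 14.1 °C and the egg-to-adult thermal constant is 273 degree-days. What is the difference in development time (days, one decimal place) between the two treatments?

At 17.6 °C: 273 / (17.6 − 14.1) = 273 / 3.5 = 78.000 d.
At 31.7 °C: 273 / (31.7 − 14.1) = 273 / 17.6 = 15.511 d.
Difference = |78.000 − 15.511| = 62.489 ≈ 62.5 days.

62.5 days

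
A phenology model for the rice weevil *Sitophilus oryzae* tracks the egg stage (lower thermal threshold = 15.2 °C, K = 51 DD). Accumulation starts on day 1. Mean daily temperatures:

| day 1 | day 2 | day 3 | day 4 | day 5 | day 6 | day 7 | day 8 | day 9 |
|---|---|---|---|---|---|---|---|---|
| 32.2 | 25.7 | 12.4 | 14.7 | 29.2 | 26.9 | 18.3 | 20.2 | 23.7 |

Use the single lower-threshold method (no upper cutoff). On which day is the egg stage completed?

day 6

Daily DD above 15.2 °C: 17.0, 10.5, 0.0, 0.0, 14.0, 11.7, 3.1, 5.0, 8.5.
Cumulative: 17.0, 27.5, 27.5, 27.5, 41.5, 53.2, 56.3, 61.3, 69.8.
The total first reaches 51 DD on day 6.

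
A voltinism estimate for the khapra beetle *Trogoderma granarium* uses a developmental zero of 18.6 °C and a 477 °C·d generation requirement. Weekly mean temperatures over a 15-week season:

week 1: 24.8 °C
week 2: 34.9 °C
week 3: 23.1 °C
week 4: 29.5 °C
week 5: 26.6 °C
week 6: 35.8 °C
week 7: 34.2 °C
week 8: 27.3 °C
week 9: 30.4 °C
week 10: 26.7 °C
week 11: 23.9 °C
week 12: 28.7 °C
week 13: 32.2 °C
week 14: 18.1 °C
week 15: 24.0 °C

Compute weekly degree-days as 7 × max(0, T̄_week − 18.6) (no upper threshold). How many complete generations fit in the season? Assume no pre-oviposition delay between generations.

Weekly DD (7 × max(0, T̄ − 18.6)): 43.4, 114.1, 31.5, 76.3, 56.0, 120.4, 109.2, 60.9, 82.6, 56.7, 37.1, 70.7, 95.2, 0.0, 37.8.
Season total = 991.9 DD.
Complete generations = ⌊991.9 / 477⌋ = 2.

2 generations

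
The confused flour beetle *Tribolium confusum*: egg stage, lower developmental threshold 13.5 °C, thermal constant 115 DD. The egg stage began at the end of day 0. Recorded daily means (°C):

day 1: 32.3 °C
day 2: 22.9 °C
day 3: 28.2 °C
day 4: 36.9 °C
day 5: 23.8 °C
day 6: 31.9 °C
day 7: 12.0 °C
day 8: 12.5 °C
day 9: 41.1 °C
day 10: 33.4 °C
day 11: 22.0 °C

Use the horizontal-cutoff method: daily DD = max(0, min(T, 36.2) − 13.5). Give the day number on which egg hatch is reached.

day 9

Daily DD above 13.5 °C (capped at 22.7): 18.8, 9.4, 14.7, 22.7, 10.3, 18.4, 0.0, 0.0, 22.7, 19.9, 8.5.
Cumulative: 18.8, 28.2, 42.9, 65.6, 75.9, 94.3, 94.3, 94.3, 117.0, 136.9, 145.4.
The total first reaches 115 DD on day 9.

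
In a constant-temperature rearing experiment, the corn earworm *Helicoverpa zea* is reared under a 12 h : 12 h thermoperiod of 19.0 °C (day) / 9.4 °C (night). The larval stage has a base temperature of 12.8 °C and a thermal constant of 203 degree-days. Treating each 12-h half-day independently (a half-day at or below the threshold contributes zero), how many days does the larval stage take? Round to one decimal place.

Day half: max(0, 19.0 − 12.8) × 0.5 = 6.2 × 0.5 = 3.10 DD.
Night half: max(0, 9.4 − 12.8) × 0.5 = 0.0 × 0.5 = 0.00 DD.
Per 24 h: 3.10 DD/day.
Duration = 203 / 3.10 = 65.484 ≈ 65.5 days.

65.5 days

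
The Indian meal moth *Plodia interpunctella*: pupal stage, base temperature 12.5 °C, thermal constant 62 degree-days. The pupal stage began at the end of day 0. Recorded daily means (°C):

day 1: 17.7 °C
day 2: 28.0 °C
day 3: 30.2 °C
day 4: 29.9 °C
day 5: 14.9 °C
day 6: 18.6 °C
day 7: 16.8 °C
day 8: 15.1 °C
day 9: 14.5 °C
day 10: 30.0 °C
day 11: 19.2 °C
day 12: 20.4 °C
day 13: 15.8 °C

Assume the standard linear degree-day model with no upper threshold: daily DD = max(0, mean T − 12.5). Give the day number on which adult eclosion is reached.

Daily DD above 12.5 °C: 5.2, 15.5, 17.7, 17.4, 2.4, 6.1, 4.3, 2.6, 2.0, 17.5, 6.7, 7.9, 3.3.
Cumulative: 5.2, 20.7, 38.4, 55.8, 58.2, 64.3, 68.6, 71.2, 73.2, 90.7, 97.4, 105.3, 108.6.
The total first reaches 62 DD on day 6.

day 6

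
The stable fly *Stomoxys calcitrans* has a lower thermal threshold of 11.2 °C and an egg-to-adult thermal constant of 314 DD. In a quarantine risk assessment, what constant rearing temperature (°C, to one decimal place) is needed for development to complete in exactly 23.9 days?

24.3 °C

Required daily accumulation = 314 / 23.9 = 13.138 DD/day.
T = T_base + 13.138 = 11.2 + 13.138 = 24.338 ≈ 24.3 °C.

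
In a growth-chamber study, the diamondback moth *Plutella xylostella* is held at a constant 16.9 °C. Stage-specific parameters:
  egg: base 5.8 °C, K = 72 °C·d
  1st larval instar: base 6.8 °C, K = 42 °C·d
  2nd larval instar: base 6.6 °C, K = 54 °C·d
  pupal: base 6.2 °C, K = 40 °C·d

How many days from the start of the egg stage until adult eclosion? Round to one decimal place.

egg: 72 / (16.9 − 5.8) = 72 / 11.1 = 6.486 d.
1st larval instar: 42 / (16.9 − 6.8) = 42 / 10.1 = 4.158 d.
2nd larval instar: 54 / (16.9 − 6.6) = 54 / 10.3 = 5.243 d.
pupal: 40 / (16.9 − 6.2) = 40 / 10.7 = 3.738 d.
Sum = 19.626 ≈ 19.6 days.

19.6 days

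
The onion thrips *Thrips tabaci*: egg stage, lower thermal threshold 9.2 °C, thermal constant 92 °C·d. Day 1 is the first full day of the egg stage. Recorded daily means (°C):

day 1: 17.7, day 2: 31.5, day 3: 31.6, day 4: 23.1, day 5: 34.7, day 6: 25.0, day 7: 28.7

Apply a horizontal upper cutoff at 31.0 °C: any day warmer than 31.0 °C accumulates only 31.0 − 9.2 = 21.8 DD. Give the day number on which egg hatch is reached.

Daily DD above 9.2 °C (capped at 21.8): 8.5, 21.8, 21.8, 13.9, 21.8, 15.8, 19.5.
Cumulative: 8.5, 30.3, 52.1, 66.0, 87.8, 103.6, 123.1.
The total first reaches 92 DD on day 6.

day 6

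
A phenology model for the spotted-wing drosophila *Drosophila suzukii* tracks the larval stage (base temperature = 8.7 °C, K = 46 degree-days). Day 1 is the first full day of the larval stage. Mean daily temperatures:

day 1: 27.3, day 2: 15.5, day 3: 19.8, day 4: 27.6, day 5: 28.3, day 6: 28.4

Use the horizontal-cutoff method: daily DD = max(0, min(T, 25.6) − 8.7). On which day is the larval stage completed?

Daily DD above 8.7 °C (capped at 16.9): 16.9, 6.8, 11.1, 16.9, 16.9, 16.9.
Cumulative: 16.9, 23.7, 34.8, 51.7, 68.6, 85.5.
The total first reaches 46 DD on day 4.

day 4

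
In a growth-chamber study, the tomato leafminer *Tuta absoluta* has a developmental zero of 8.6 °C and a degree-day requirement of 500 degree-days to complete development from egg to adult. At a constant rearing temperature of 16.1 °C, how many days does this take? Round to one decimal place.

66.7 days

Daily accumulation = 16.1 − 8.6 = 7.5 DD/day.
Duration = 500 / 7.5 = 66.667 ≈ 66.7 days.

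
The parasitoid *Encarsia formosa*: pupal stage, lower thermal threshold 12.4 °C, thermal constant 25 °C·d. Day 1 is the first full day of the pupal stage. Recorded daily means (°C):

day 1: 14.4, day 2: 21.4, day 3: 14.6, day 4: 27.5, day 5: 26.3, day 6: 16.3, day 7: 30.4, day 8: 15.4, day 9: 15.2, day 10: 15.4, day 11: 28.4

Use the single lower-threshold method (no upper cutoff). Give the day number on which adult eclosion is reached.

day 4

Daily DD above 12.4 °C: 2.0, 9.0, 2.2, 15.1, 13.9, 3.9, 18.0, 3.0, 2.8, 3.0, 16.0.
Cumulative: 2.0, 11.0, 13.2, 28.3, 42.2, 46.1, 64.1, 67.1, 69.9, 72.9, 88.9.
The total first reaches 25 DD on day 4.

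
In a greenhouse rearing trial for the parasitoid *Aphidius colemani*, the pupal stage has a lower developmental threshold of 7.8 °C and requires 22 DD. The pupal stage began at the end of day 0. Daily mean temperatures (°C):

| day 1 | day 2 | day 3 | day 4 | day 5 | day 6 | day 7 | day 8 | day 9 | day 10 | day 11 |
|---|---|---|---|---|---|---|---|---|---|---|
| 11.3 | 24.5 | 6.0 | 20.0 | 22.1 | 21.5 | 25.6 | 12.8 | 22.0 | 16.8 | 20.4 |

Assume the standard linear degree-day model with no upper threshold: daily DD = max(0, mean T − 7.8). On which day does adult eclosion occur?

day 4

Daily DD above 7.8 °C: 3.5, 16.7, 0.0, 12.2, 14.3, 13.7, 17.8, 5.0, 14.2, 9.0, 12.6.
Cumulative: 3.5, 20.2, 20.2, 32.4, 46.7, 60.4, 78.2, 83.2, 97.4, 106.4, 119.0.
The total first reaches 22 DD on day 4.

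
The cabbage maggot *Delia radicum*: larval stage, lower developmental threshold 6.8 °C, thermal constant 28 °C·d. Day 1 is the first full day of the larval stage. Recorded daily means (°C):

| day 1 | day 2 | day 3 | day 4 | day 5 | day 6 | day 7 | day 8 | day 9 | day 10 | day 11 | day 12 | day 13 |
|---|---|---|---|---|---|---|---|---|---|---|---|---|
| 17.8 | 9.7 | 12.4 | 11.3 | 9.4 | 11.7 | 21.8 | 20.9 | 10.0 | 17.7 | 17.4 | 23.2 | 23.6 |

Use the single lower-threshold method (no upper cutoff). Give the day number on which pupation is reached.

Daily DD above 6.8 °C: 11.0, 2.9, 5.6, 4.5, 2.6, 4.9, 15.0, 14.1, 3.2, 10.9, 10.6, 16.4, 16.8.
Cumulative: 11.0, 13.9, 19.5, 24.0, 26.6, 31.5, 46.5, 60.6, 63.8, 74.7, 85.3, 101.7, 118.5.
The total first reaches 28 DD on day 6.

day 6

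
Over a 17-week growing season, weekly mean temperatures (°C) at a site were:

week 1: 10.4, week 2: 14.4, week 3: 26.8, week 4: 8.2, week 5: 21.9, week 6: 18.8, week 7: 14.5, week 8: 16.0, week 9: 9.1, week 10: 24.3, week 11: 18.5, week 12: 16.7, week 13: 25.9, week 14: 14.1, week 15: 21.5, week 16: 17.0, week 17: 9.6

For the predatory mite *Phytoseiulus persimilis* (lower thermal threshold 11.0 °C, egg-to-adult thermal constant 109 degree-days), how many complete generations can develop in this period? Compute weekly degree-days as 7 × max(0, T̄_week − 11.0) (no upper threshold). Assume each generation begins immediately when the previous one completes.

6 generations

Weekly DD (7 × max(0, T̄ − 11.0)): 0.0, 23.8, 110.6, 0.0, 76.3, 54.6, 24.5, 35.0, 0.0, 93.1, 52.5, 39.9, 104.3, 21.7, 73.5, 42.0, 0.0.
Season total = 751.8 DD.
Complete generations = ⌊751.8 / 109⌋ = 6.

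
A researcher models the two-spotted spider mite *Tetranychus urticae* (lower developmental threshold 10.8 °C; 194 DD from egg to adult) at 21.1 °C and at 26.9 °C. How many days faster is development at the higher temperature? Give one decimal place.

6.8 days

At 21.1 °C: 194 / (21.1 − 10.8) = 194 / 10.3 = 18.835 d.
At 26.9 °C: 194 / (26.9 − 10.8) = 194 / 16.1 = 12.050 d.
Difference = |18.835 − 12.050| = 6.785 ≈ 6.8 days.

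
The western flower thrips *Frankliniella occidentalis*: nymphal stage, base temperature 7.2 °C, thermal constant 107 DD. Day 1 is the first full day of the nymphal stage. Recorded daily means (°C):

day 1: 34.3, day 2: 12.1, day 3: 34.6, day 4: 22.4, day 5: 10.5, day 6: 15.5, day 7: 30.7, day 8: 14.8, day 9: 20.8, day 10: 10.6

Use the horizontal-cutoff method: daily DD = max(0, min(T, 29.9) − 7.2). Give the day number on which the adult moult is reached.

Daily DD above 7.2 °C (capped at 22.7): 22.7, 4.9, 22.7, 15.2, 3.3, 8.3, 22.7, 7.6, 13.6, 3.4.
Cumulative: 22.7, 27.6, 50.3, 65.5, 68.8, 77.1, 99.8, 107.4, 121.0, 124.4.
The total first reaches 107 DD on day 8.

day 8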